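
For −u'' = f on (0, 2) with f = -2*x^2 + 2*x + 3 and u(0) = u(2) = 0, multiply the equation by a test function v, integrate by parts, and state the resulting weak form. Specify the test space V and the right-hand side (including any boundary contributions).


V = H^1_0(0, 2) (so v(0) = v(2) = 0); weak form: ∫_0^2 u'v' dx = ∫_0^2 (-2*x^2 + 2*x + 3) v dx for all v ∈ V.

Multiply both sides by a test function v and integrate from 0 to 2:
  ∫_0^2 −u''(x) v(x) dx = ∫_0^2 f(x) v(x) dx.
Integrate the LHS by parts once:
  ∫_0^2 −u'' v dx = −[u'(x) v(x)]_0^2 + ∫_0^2 u'(x) v'(x) dx.
Thus ∫_0^2 u'(x) v'(x) dx = ∫_0^2 f(x) v(x) dx + [u'(x) v(x)]_0^2.
Choose V so that boundary terms are either known or forced to vanish.
u is Dirichlet: u(0) = u(2) = 0. Let V = H^1_0(0, 2); then v(0) = v(2) = 0, and [u' v]_0^2 = 0.
Weak formulation: find u (satisfying any essential BC) such that ∫_0^2 u'(x) v'(x) dx = ∫_0^2 f v dx for all v ∈ V.
Substituting f(x) = -2*x^2 + 2*x + 3, the right-hand side is ∫_0^2 (-2*x^2 + 2*x + 3) v dx.


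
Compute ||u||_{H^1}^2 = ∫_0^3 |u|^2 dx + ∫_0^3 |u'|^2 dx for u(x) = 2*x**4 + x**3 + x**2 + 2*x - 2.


||u||_{H^1}^2 = 3047721/70

The H^1 norm (squared) on an interval (0, L) is
  ||u||_{H^1}^2 = ∫_0^L u(x)^2 dx + ∫_0^L u'(x)^2 dx.
Compute u'(x) = 8*x**3 + 3*x**2 + 2*x + 2.
Then u(x)^2 = 4*x**8 + 4*x**7 + 5*x**6 + 10*x**5 - 3*x**4 - 8*x + 4 and u'(x)^2 = 64*x**6 + 48*x**5 + 41*x**4 + 44*x**3 + 16*x**2 + 8*x + 4.
Integrate each monomial from 0 to 3 using ∫_0^3 c·x^n dx = c·3^(n+1)/(n+1):
  ∫_0^3 u(x)^2 dx = ∫_0^3 (4*x^8 + 4*x^7 + 5*x^6 + 10*x^5 - 3*x^4 - 8*x + 4) dx. Term by term:
    ∫_0^3 4*x^8 dx = 8748;  ∫_0^3 4*x^7 dx = 6561/2;  ∫_0^3 5*x^6 dx = 10935/7;
    ∫_0^3 10*x^5 dx = 1215;  ∫_0^3 -3*x^4 dx = -729/5;  ∫_0^3 -8*x dx = -36;
    ∫_0^3 4 dx = 12.
  Sum: 8748 + 6561/2 + 10935/7 + 1215 − 729/5 − 36 + 12 = 1024509/70.
  ∫_0^3 u'(x)^2 dx = ∫_0^3 (64*x^6 + 48*x^5 + 41*x^4 + 44*x^3 + 16*x^2 + 8*x + 4) dx. Term by term:
    ∫_0^3 64*x^6 dx = 139968/7;  ∫_0^3 48*x^5 dx = 5832;  ∫_0^3 41*x^4 dx = 9963/5;
    ∫_0^3 44*x^3 dx = 891;  ∫_0^3 16*x^2 dx = 144;  ∫_0^3 8*x dx = 36;
    ∫_0^3 4 dx = 12.
  Sum: 139968/7 + 5832 + 9963/5 + 891 + 144 + 36 + 12 = 1011606/35.
Adding: ||u||_{H^1}^2 = 1024509/70 + 1011606/35 = 3047721/70.


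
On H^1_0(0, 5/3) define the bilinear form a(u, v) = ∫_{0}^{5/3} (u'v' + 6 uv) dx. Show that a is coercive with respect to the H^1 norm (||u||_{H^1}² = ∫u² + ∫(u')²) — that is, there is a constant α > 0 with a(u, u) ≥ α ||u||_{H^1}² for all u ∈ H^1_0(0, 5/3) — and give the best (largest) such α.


α = 1

Coercivity of a(·,·) on H^1_0(0, 5/3) means a(u, u) ≥ α ||u||_{H^1}² for every u ∈ H^1_0.
The interval has length L = 5/3, and Poincaré/coercivity depend only on L. Here a(u, u) = ∫(u')² + (6)·∫u².
Here c = 6 ≥ 1, so a(u,u) = ∫(u')² + c∫u² ≥ ∫(u')² + ∫u² = ||u||_{H^1}², i.e. α = 1 works. No larger α is possible: a(u,u) ≥ α||u||_{H^1}² means (1−α)∫(u')² ≥ (α−c)∫u², and for the modes u_n = sin(nπ(x−x₀)/L) (x₀ the left endpoint) one has ∫u_n²/∫(u_n')² = (L/(nπ))² → 0, so a(u_n,u_n)/||u_n||_{H^1}² → 1. Hence the optimal constant is α = 1.
Therefore α = 1.


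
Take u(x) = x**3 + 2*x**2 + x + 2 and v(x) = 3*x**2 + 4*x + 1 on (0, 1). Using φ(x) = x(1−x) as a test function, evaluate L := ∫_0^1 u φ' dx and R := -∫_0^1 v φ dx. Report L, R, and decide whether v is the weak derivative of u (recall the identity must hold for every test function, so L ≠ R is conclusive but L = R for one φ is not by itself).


LHS = -13/20, RHS = -13/20. Yes, v = u' weakly.

u(x) = x**3 + 2*x**2 + x + 2, classical derivative u'(x) = 3*x**2 + 4*x + 1.
φ(x) = x(1−x), so φ'(x) = 1 - 2*x.
Note φ(0) = φ(1) = 0, so the boundary term u·φ vanishes.
LHS = ∫_0^1 u(x) φ'(x) dx = ∫_0^1 (-2*x^4 - 3*x^3 - 3*x + 2) dx. Term by term:
  ∫_0^1 -2*x^4 dx = -2/5;  ∫_0^1 -3*x^3 dx = -3/4;  ∫_0^1 -3*x dx = -3/2;
  ∫_0^1 2 dx = 2.
Sum: -2/5 − 3/4 − 3/2 + 2 = -13/20.
So LHS = -13/20.
∫_0^1 v(x) φ(x) dx = ∫_0^1 (-3*x^4 - x^3 + 3*x^2 + x) dx. Term by term:
  ∫_0^1 -3*x^4 dx = -3/5;  ∫_0^1 -x^3 dx = -1/4;  ∫_0^1 3*x^2 dx = 1;
  ∫_0^1 x dx = 1/2.
Sum: -3/5 − 1/4 + 1 + 1/2 = 13/20.
So RHS = -∫_0^1 v(x) φ(x) dx = -13/20.
LHS = RHS, so the identity holds for this test φ.
Moreover u is smooth here and v(x) = u'(x) = 3*x**2 + 4*x + 1 pointwise, so the identity holds for every test function. Hence v is the weak derivative of u.


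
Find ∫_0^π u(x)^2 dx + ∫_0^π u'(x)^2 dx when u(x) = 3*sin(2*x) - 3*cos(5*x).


||u||_{H^1(0,π)}^2 = 624/7 + 279*π/2

u'(x) = 15*sin(5*x) + 6*cos(2*x).
Expand u² and (u')² and integrate term by term on (0, π), using: for integers n ≥ 1, ∫_0^π sin²(nx) dx = ∫_0^π cos²(nx) dx = π/2; for n ≠ n', ∫_0^π sin(nx)sin(n'x) dx = ∫_0^π cos(nx)cos(n'x) dx = 0; and by product-to-sum, ∫_0^π sin(nx)cos(n'x) dx = ½∫_0^π [sin((n+n')x) + sin((n−n')x)] dx, which is 0 when n+n' is even and 2n/(n²−n'²) when n+n' is odd (it need not vanish on (0, π)).
  u² squared terms: (-3)²·∫cos(5x)² dx = 9·π/2 = 9*π/2;  (3)²·∫sin(2x)² dx = 9·π/2 = 9*π/2.
  u² cross terms: 2·(-3)·(3)·∫cos(5x)·sin(2x) dx = -18·(-4/21) = 24/7.
  So ∫_0^π u² dx = 9*π/2 + 9*π/2 + 24/7 = 24/7 + 9*π.
  (u')² squared terms: (6)²·∫cos(2x)² dx = 36·π/2 = 18*π;  (15)²·∫sin(5x)² dx = 225·π/2 = 225*π/2.
  (u')² cross terms: 2·(6)·(15)·∫cos(2x)·sin(5x) dx = 180·(10/21) = 600/7.
  So ∫_0^π (u')² dx = 18*π + 225*π/2 + 600/7 = 600/7 + 261*π/2.
||u||_{H^1}^2 = (24/7 + 9*π) + (600/7 + 261*π/2) = 624/7 + 279*π/2.


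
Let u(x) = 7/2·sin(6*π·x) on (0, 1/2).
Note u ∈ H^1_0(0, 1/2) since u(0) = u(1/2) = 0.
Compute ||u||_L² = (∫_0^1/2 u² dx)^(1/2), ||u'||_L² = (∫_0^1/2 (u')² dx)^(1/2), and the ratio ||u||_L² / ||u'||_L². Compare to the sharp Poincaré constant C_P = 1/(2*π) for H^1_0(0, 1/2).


||u||_L² / ||u'||_L² = 1/(6*π) < C_P = 1/(2*π).

u(x) = 7/2·sin(6*π·x), so u'(x) = 21*π*cos(6*π*x).
Writing u(x) = A·sin(kπx/L) with A = 7/2 and k = 3, use ∫_0^L sin²(kπx/L) dx = L/2 and ∫_0^L cos²(kπx/L) dx = L/2.
u² = 49/4·sin²(6*π·x) and (u')² = 441*π^2·cos²(6*π·x), and each of sin², cos² integrates to L/2 = 1/4 over (0, 1/2).
∫_0^1/2 u² dx = 49/16, so ||u||_L² = 7/4.
∫_0^1/2 (u')² dx = 441*π^2/4, so ||u'||_L² = 21*π/2.
Ratio ||u||_L² / ||u'||_L² = 1/(6*π).
Sharp Poincaré constant on H^1_0(0, 1/2) is C_P = L/π = 1/(2*π), achieved by sin(2*π·x).
This is the k = 3 harmonic; the ratio L/(kπ) is strictly less than C_P = L/π, consistent with the sharp inequality ||u||_L² ≤ C_P ||u'||_L².


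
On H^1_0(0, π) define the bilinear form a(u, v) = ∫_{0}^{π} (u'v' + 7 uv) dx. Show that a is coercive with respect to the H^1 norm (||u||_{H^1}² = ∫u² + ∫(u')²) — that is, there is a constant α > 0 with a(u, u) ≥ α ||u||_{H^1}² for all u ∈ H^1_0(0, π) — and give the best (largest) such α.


α = 1

Coercivity of a(·,·) on H^1_0(0, π) means a(u, u) ≥ α ||u||_{H^1}² for every u ∈ H^1_0.
The interval has length L = π, and Poincaré/coercivity depend only on L. Here a(u, u) = ∫(u')² + (7)·∫u².
Here c = 7 ≥ 1, so a(u,u) = ∫(u')² + c∫u² ≥ ∫(u')² + ∫u² = ||u||_{H^1}², i.e. α = 1 works. No larger α is possible: a(u,u) ≥ α||u||_{H^1}² means (1−α)∫(u')² ≥ (α−c)∫u², and for the modes u_n = sin(nπ(x−x₀)/L) (x₀ the left endpoint) one has ∫u_n²/∫(u_n')² = (L/(nπ))² → 0, so a(u_n,u_n)/||u_n||_{H^1}² → 1. Hence the optimal constant is α = 1.
Therefore α = 1.


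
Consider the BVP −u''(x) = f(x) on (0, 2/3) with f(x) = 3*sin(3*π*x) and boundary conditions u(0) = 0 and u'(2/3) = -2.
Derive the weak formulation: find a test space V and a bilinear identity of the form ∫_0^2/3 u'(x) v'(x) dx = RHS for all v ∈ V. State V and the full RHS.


V = {v ∈ H^1(0, 2/3) : v(0) = 0} (test functions vanish at x = 0 where u is specified); weak form: ∫_0^2/3 u'v' dx = ∫_0^2/3 (3*sin(3*π*x)) v dx − 2·v(2/3) for all v ∈ V.

Multiply both sides by a test function v and integrate from 0 to 2/3:
  ∫_0^2/3 −u''(x) v(x) dx = ∫_0^2/3 f(x) v(x) dx.
Integrate the LHS by parts once:
  ∫_0^2/3 −u'' v dx = −[u'(x) v(x)]_0^2/3 + ∫_0^2/3 u'(x) v'(x) dx.
Thus ∫_0^2/3 u'(x) v'(x) dx = ∫_0^2/3 f(x) v(x) dx + [u'(x) v(x)]_0^2/3.
Choose V so that boundary terms are either known or forced to vanish.
Mixed BC: u(0) = 0 (Dirichlet) and u'(2/3) = -2 (Neumann). Define V = {v ∈ H^1(0, 2/3) : v(0) = 0}. Then [u' v]_0^2/3 = u'(2/3)·v(2/3) − u'(0)·0 = − 2·v(2/3).
Weak formulation: find u (satisfying any essential BC) such that ∫_0^2/3 u'(x) v'(x) dx = ∫_0^2/3 f v dx − 2·v(2/3) for all v ∈ V (Dirichlet at 0 absorbed into V; Neumann datum at x = 2/3 contributes the boundary term).
Substituting f(x) = 3*sin(3*π*x), the right-hand side is ∫_0^2/3 (3*sin(3*π*x)) v dx − 2·v(2/3).


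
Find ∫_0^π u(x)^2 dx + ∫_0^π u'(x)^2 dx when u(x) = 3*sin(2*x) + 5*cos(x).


||u||_{H^1(0,π)}^2 = 80 + 95*π/2

u'(x) = -5*sin(x) + 6*cos(2*x).
Expand u² and (u')² and integrate term by term on (0, π), using: for integers n ≥ 1, ∫_0^π sin²(nx) dx = ∫_0^π cos²(nx) dx = π/2; for n ≠ n', ∫_0^π sin(nx)sin(n'x) dx = ∫_0^π cos(nx)cos(n'x) dx = 0; and by product-to-sum, ∫_0^π sin(nx)cos(n'x) dx = ½∫_0^π [sin((n+n')x) + sin((n−n')x)] dx, which is 0 when n+n' is even and 2n/(n²−n'²) when n+n' is odd (it need not vanish on (0, π)).
  u² squared terms: (3)²·∫sin(2x)² dx = 9·π/2 = 9*π/2;  (5)²·∫cos(x)² dx = 25·π/2 = 25*π/2.
  u² cross terms: 2·(3)·(5)·∫sin(2x)·cos(x) dx = 30·(4/3) = 40.
  So ∫_0^π u² dx = 9*π/2 + 25*π/2 + 40 = 40 + 17*π.
  (u')² squared terms: (-5)²·∫sin(x)² dx = 25·π/2 = 25*π/2;  (6)²·∫cos(2x)² dx = 36·π/2 = 18*π.
  (u')² cross terms: 2·(-5)·(6)·∫sin(x)·cos(2x) dx = -60·(-2/3) = 40.
  So ∫_0^π (u')² dx = 25*π/2 + 18*π + 40 = 40 + 61*π/2.
||u||_{H^1}^2 = (40 + 17*π) + (40 + 61*π/2) = 80 + 95*π/2.


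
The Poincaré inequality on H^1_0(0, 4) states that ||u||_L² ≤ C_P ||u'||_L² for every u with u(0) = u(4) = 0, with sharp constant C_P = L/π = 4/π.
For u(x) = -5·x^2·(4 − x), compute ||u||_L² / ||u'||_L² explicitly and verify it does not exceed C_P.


||u||_L² / ||u'||_L² = 2*sqrt(14)/7 < C_P = 4/π.

u(x) = -5·x^2·(4 − x), so u'(x) = 5*x*(3*x - 8).
u(x) = -5·x^2·(4 − x) vanishes at x = 0 and x = 4, so u ∈ H^1_0(0, 4). Differentiate via the product rule and integrate the resulting polynomials term by term.
  ∫_0^4 u² dx = ∫_0^4 (25*x^6 - 200*x^5 + 400*x^4) dx. Term by term:
    ∫_0^4 25*x^6 dx = 409600/7;  ∫_0^4 -200*x^5 dx = -409600/3;  ∫_0^4 400*x^4 dx = 81920.
  Sum: 409600/7 − 409600/3 + 81920 = 81920/21.
  ∫_0^4 (u')² dx = ∫_0^4 (225*x^4 - 1200*x^3 + 1600*x^2) dx. Term by term:
    ∫_0^4 225*x^4 dx = 46080;  ∫_0^4 -1200*x^3 dx = -76800;  ∫_0^4 1600*x^2 dx = 102400/3.
  Sum: 46080 − 76800 + 102400/3 = 10240/3.
∫_0^4 u² dx = 81920/21, so ||u||_L² = 128*sqrt(105)/21.
∫_0^4 (u')² dx = 10240/3, so ||u'||_L² = 32*sqrt(30)/3.
Ratio ||u||_L² / ||u'||_L² = 2*sqrt(14)/7.
Sharp Poincaré constant on H^1_0(0, 4) is C_P = L/π = 4/π, achieved by sin(π/4·x).
A polynomial bump cannot attain the sharp Poincaré constant (only the first sine eigenfunction does), so the ratio is strictly less than C_P, consistent with ||u||_L² ≤ C_P ||u'||_L².


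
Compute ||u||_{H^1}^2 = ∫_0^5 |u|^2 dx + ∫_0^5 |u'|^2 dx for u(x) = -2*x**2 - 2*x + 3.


||u||_{H^1}^2 = 12595/3

The H^1 norm (squared) on an interval (0, L) is
  ||u||_{H^1}^2 = ∫_0^L u(x)^2 dx + ∫_0^L u'(x)^2 dx.
Compute u'(x) = -4*x - 2.
Then u(x)^2 = 4*x**4 + 8*x**3 - 8*x**2 - 12*x + 9 and u'(x)^2 = 16*x**2 + 16*x + 4.
Integrate each monomial from 0 to 5 using ∫_0^5 c·x^n dx = c·5^(n+1)/(n+1):
  ∫_0^5 u(x)^2 dx = ∫_0^5 (4*x^4 + 8*x^3 - 8*x^2 - 12*x + 9) dx. Term by term:
    ∫_0^5 4*x^4 dx = 2500;  ∫_0^5 8*x^3 dx = 1250;  ∫_0^5 -8*x^2 dx = -1000/3;
    ∫_0^5 -12*x dx = -150;  ∫_0^5 9 dx = 45.
  Sum: 2500 + 1250 − 1000/3 − 150 + 45 = 9935/3.
  ∫_0^5 u'(x)^2 dx = ∫_0^5 (16*x^2 + 16*x + 4) dx. Term by term:
    ∫_0^5 16*x^2 dx = 2000/3;  ∫_0^5 16*x dx = 200;  ∫_0^5 4 dx = 20.
  Sum: 2000/3 + 200 + 20 = 2660/3.
Adding: ||u||_{H^1}^2 = 9935/3 + 2660/3 = 12595/3.


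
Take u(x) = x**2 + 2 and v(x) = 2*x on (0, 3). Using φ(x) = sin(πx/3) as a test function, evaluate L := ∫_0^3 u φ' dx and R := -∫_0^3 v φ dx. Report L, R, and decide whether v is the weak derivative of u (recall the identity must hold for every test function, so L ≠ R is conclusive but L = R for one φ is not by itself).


LHS = -18/π, RHS = -18/π. Yes, v = u' weakly.

u(x) = x**2 + 2, classical derivative u'(x) = 2*x.
φ(x) = sin(πx/3), so φ'(x) = π*cos(π*x/3)/3.
Note φ(0) = φ(3) = 0, so the boundary term u·φ vanishes.
LHS = ∫_0^3 u(x) φ'(x) dx = ∫_0^3 (π*x^2*cos(π*x/3)/3 + 2*π*cos(π*x/3)/3) dx. Term by term:
  ∫_0^3 2*π*cos(π*x/3)/3 dx = 0;  ∫_0^3 π*x^2*cos(π*x/3)/3 dx = -18/π.
Sum: 0 − 18/π = -18/π.
So LHS = -18/π.
∫_0^3 v(x) φ(x) dx = ∫_0^3 (2*x*sin(π*x/3)) dx. Term by term:
  ∫_0^3 2*x*sin(π*x/3) dx = 18/π.
So RHS = -∫_0^3 v(x) φ(x) dx = -18/π.
LHS = RHS, so the identity holds for this test φ.
Moreover u is smooth here and v(x) = u'(x) = 2*x pointwise, so the identity holds for every test function. Hence v is the weak derivative of u.


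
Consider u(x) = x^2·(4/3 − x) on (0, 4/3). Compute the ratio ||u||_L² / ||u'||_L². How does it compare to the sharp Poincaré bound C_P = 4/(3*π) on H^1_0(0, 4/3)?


||u||_L² / ||u'||_L² = 2*sqrt(14)/21 < C_P = 4/(3*π).

u(x) = x^2·(4/3 − x), so u'(x) = x*(8 - 9*x)/3.
u(x) = x^2·(4/3 − x) vanishes at x = 0 and x = 4/3, so u ∈ H^1_0(0, 4/3). Differentiate via the product rule and integrate the resulting polynomials term by term.
  ∫_0^4/3 u² dx = ∫_0^4/3 (x^6 - 8*x^5/3 + 16*x^4/9) dx. Term by term:
    ∫_0^4/3 x^6 dx = 16384/15309;  ∫_0^4/3 -8*x^5/3 dx = -16384/6561;  ∫_0^4/3 16*x^4/9 dx = 16384/10935.
  Sum: 16384/15309 − 16384/6561 + 16384/10935 = 16384/229635.
  ∫_0^4/3 (u')² dx = ∫_0^4/3 (9*x^4 - 16*x^3 + 64*x^2/9) dx. Term by term:
    ∫_0^4/3 9*x^4 dx = 1024/135;  ∫_0^4/3 -16*x^3 dx = -1024/81;  ∫_0^4/3 64*x^2/9 dx = 4096/729.
  Sum: 1024/135 − 1024/81 + 4096/729 = 2048/3645.
∫_0^4/3 u² dx = 16384/229635, so ||u||_L² = 128*sqrt(35)/2835.
∫_0^4/3 (u')² dx = 2048/3645, so ||u'||_L² = 32*sqrt(10)/135.
Ratio ||u||_L² / ||u'||_L² = 2*sqrt(14)/21.
Sharp Poincaré constant on H^1_0(0, 4/3) is C_P = L/π = 4/(3*π), achieved by sin(3*π/4·x).
A polynomial bump cannot attain the sharp Poincaré constant (only the first sine eigenfunction does), so the ratio is strictly less than C_P, consistent with ||u||_L² ≤ C_P ||u'||_L².


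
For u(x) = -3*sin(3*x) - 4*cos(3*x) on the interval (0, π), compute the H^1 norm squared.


||u||_{H^1(0,π)}^2 = 125*π

u'(x) = 12*sin(3*x) - 9*cos(3*x).
Expand u² and (u')² and integrate term by term on (0, π), using: for integers n ≥ 1, ∫_0^π sin²(nx) dx = ∫_0^π cos²(nx) dx = π/2; for n ≠ n', ∫_0^π sin(nx)sin(n'x) dx = ∫_0^π cos(nx)cos(n'x) dx = 0; and by product-to-sum, ∫_0^π sin(nx)cos(n'x) dx = ½∫_0^π [sin((n+n')x) + sin((n−n')x)] dx, which is 0 when n+n' is even and 2n/(n²−n'²) when n+n' is odd (it need not vanish on (0, π)).
  u² squared terms: (-4)²·∫cos(3x)² dx = 16·π/2 = 8*π;  (-3)²·∫sin(3x)² dx = 9·π/2 = 9*π/2.
  u² cross terms: 2·(-4)·(-3)·∫cos(3x)·sin(3x) dx = 24·(0) = 0.
  So ∫_0^π u² dx = 8*π + 9*π/2 + 0 = 25*π/2.
  (u')² squared terms: (-9)²·∫cos(3x)² dx = 81·π/2 = 81*π/2;  (12)²·∫sin(3x)² dx = 144·π/2 = 72*π.
  (u')² cross terms: 2·(-9)·(12)·∫cos(3x)·sin(3x) dx = -216·(0) = 0.
  So ∫_0^π (u')² dx = 81*π/2 + 72*π + 0 = 225*π/2.
||u||_{H^1}^2 = (25*π/2) + (225*π/2) = 125*π.


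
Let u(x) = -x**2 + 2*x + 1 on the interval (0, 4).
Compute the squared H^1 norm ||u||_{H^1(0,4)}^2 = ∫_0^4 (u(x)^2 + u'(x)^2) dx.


||u||_{H^1}^2 = 324/5

The H^1 norm (squared) on an interval (0, L) is
  ||u||_{H^1}^2 = ∫_0^L u(x)^2 dx + ∫_0^L u'(x)^2 dx.
Compute u'(x) = 2 - 2*x.
Then u(x)^2 = x**4 - 4*x**3 + 2*x**2 + 4*x + 1 and u'(x)^2 = 4*x**2 - 8*x + 4.
Integrate each monomial from 0 to 4 using ∫_0^4 c·x^n dx = c·4^(n+1)/(n+1):
  ∫_0^4 u(x)^2 dx = ∫_0^4 (x^4 - 4*x^3 + 2*x^2 + 4*x + 1) dx. Term by term:
    ∫_0^4 x^4 dx = 1024/5;  ∫_0^4 -4*x^3 dx = -256;  ∫_0^4 2*x^2 dx = 128/3;
    ∫_0^4 4*x dx = 32;  ∫_0^4 1 dx = 4.
  Sum: 1024/5 − 256 + 128/3 + 32 + 4 = 412/15.
  ∫_0^4 u'(x)^2 dx = ∫_0^4 (4*x^2 - 8*x + 4) dx. Term by term:
    ∫_0^4 4*x^2 dx = 256/3;  ∫_0^4 -8*x dx = -64;  ∫_0^4 4 dx = 16.
  Sum: 256/3 − 64 + 16 = 112/3.
Adding: ||u||_{H^1}^2 = 412/15 + 112/3 = 324/5.


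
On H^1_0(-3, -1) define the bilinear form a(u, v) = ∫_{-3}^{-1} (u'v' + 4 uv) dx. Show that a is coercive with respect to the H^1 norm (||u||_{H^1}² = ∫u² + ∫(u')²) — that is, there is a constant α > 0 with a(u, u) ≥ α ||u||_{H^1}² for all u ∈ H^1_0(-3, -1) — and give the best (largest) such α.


α = 1

Coercivity of a(·,·) on H^1_0(-3, -1) means a(u, u) ≥ α ||u||_{H^1}² for every u ∈ H^1_0.
The interval has length L = 2, and Poincaré/coercivity depend only on L. Here a(u, u) = ∫(u')² + (4)·∫u².
Here c = 4 ≥ 1, so a(u,u) = ∫(u')² + c∫u² ≥ ∫(u')² + ∫u² = ||u||_{H^1}², i.e. α = 1 works. No larger α is possible: a(u,u) ≥ α||u||_{H^1}² means (1−α)∫(u')² ≥ (α−c)∫u², and for the modes u_n = sin(nπ(x−x₀)/L) (x₀ the left endpoint) one has ∫u_n²/∫(u_n')² = (L/(nπ))² → 0, so a(u_n,u_n)/||u_n||_{H^1}² → 1. Hence the optimal constant is α = 1.
Therefore α = 1.


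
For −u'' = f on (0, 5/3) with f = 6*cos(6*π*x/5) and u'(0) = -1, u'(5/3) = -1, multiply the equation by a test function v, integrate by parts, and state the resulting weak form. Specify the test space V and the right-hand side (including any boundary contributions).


V = H^1(0, 5/3) (v unrestricted at boundary; u is determined up to an additive constant); weak form: ∫_0^5/3 u'v' dx = ∫_0^5/3 (6*cos(6*π*x/5)) v dx − v(5/3) + v(0) for all v ∈ V.

Multiply both sides by a test function v and integrate from 0 to 5/3:
  ∫_0^5/3 −u''(x) v(x) dx = ∫_0^5/3 f(x) v(x) dx.
Integrate the LHS by parts once:
  ∫_0^5/3 −u'' v dx = −[u'(x) v(x)]_0^5/3 + ∫_0^5/3 u'(x) v'(x) dx.
Thus ∫_0^5/3 u'(x) v'(x) dx = ∫_0^5/3 f(x) v(x) dx + [u'(x) v(x)]_0^5/3.
Choose V so that boundary terms are either known or forced to vanish.
u has inhomogeneous Neumann u'(0) = -1, u'(5/3) = -1. [u' v]_0^5/3 = (-1)·v(5/3) − (-1)·v(0) = − v(5/3) + v(0). Take V = H^1(0, 5/3); boundary term becomes part of RHS.
Weak formulation: find u (satisfying any essential BC) such that ∫_0^5/3 u'(x) v'(x) dx = ∫_0^5/3 f v dx − v(5/3) + v(0) for all v ∈ V (Neumann data are natural BCs: they enter the RHS as boundary terms).
Substituting f(x) = 6*cos(6*π*x/5), the right-hand side is ∫_0^5/3 (6*cos(6*π*x/5)) v dx − v(5/3) + v(0).
Compatibility check (pure Neumann): taking v ≡ 1 ∈ V gives 0 = ∫_0^5/3 f dx + (-1) − (-1), i.e. ∫_0^5/3 f dx must equal u'(0) − u'(5/3) = 0. Indeed ∫_0^5/3 (6*cos(6*π*x/5)) dx = 0, so the data are compatible. The solution is then unique only up to an additive constant (fix it e.g. by requiring ∫_0^5/3 u dx = 0).


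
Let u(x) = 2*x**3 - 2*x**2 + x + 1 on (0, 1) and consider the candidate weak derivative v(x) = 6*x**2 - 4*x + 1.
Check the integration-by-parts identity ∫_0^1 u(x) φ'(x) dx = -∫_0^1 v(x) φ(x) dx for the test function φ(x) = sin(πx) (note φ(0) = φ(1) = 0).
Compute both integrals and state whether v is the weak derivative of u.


LHS = -4/π + 24/π^3, RHS = -4/π + 24/π^3. Yes, v = u' weakly.

u(x) = 2*x**3 - 2*x**2 + x + 1, classical derivative u'(x) = 6*x**2 - 4*x + 1.
φ(x) = sin(πx), so φ'(x) = π*cos(π*x).
Note φ(0) = φ(1) = 0, so the boundary term u·φ vanishes.
LHS = ∫_0^1 u(x) φ'(x) dx = ∫_0^1 (2*π*x^3*cos(π*x) - 2*π*x^2*cos(π*x) + π*x*cos(π*x) + π*cos(π*x)) dx. Term by term:
  ∫_0^1 π*cos(π*x) dx = 0;  ∫_0^1 π*x*cos(π*x) dx = -2/π;  ∫_0^1 -2*π*x^2*cos(π*x) dx = 4/π;
  ∫_0^1 2*π*x^3*cos(π*x) dx = -6/π + 24/π^3.
Sum: 0 − 2/π + 4/π + -6/π + 24/π^3 = -4/π + 24/π^3.
So LHS = -4/π + 24/π^3.
∫_0^1 v(x) φ(x) dx = ∫_0^1 (6*x^2*sin(π*x) - 4*x*sin(π*x) + sin(π*x)) dx. Term by term:
  ∫_0^1 -4*x*sin(π*x) dx = -4/π;  ∫_0^1 6*x^2*sin(π*x) dx = -24/π^3 + 6/π;  ∫_0^1 sin(π*x) dx = 2/π.
Sum: -4/π + -24/π^3 + 6/π + 2/π = -24/π^3 + 4/π.
So RHS = -∫_0^1 v(x) φ(x) dx = -4/π + 24/π^3.
LHS = RHS, so the identity holds for this test φ.
Moreover u is smooth here and v(x) = u'(x) = 6*x**2 - 4*x + 1 pointwise, so the identity holds for every test function. Hence v is the weak derivative of u.


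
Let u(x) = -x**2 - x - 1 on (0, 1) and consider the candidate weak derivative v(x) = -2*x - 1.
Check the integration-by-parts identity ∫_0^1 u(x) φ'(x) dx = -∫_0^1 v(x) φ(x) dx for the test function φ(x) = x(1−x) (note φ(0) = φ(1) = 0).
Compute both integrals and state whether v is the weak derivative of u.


LHS = 1/3, RHS = 1/3. Yes, v = u' weakly.

u(x) = -x**2 - x - 1, classical derivative u'(x) = -2*x - 1.
φ(x) = x(1−x), so φ'(x) = 1 - 2*x.
Note φ(0) = φ(1) = 0, so the boundary term u·φ vanishes.
LHS = ∫_0^1 u(x) φ'(x) dx = ∫_0^1 (2*x^3 + x^2 + x - 1) dx. Term by term:
  ∫_0^1 2*x^3 dx = 1/2;  ∫_0^1 x^2 dx = 1/3;  ∫_0^1 x dx = 1/2;
  ∫_0^1 -1 dx = -1.
Sum: 1/2 + 1/3 + 1/2 − 1 = 1/3.
So LHS = 1/3.
∫_0^1 v(x) φ(x) dx = ∫_0^1 (2*x^3 - x^2 - x) dx. Term by term:
  ∫_0^1 2*x^3 dx = 1/2;  ∫_0^1 -x^2 dx = -1/3;  ∫_0^1 -x dx = -1/2.
Sum: 1/2 − 1/3 − 1/2 = -1/3.
So RHS = -∫_0^1 v(x) φ(x) dx = 1/3.
LHS = RHS, so the identity holds for this test φ.
Moreover u is smooth here and v(x) = u'(x) = -2*x - 1 pointwise, so the identity holds for every test function. Hence v is the weak derivative of u.


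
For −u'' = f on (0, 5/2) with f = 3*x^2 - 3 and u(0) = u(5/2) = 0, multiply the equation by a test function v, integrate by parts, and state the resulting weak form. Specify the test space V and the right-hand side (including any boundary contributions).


V = H^1_0(0, 5/2) (so v(0) = v(5/2) = 0); weak form: ∫_0^5/2 u'v' dx = ∫_0^5/2 (3*x^2 - 3) v dx for all v ∈ V.

Multiply both sides by a test function v and integrate from 0 to 5/2:
  ∫_0^5/2 −u''(x) v(x) dx = ∫_0^5/2 f(x) v(x) dx.
Integrate the LHS by parts once:
  ∫_0^5/2 −u'' v dx = −[u'(x) v(x)]_0^5/2 + ∫_0^5/2 u'(x) v'(x) dx.
Thus ∫_0^5/2 u'(x) v'(x) dx = ∫_0^5/2 f(x) v(x) dx + [u'(x) v(x)]_0^5/2.
Choose V so that boundary terms are either known or forced to vanish.
u is Dirichlet: u(0) = u(5/2) = 0. Let V = H^1_0(0, 5/2); then v(0) = v(5/2) = 0, and [u' v]_0^5/2 = 0.
Weak formulation: find u (satisfying any essential BC) such that ∫_0^5/2 u'(x) v'(x) dx = ∫_0^5/2 f v dx for all v ∈ V.
Substituting f(x) = 3*x^2 - 3, the right-hand side is ∫_0^5/2 (3*x^2 - 3) v dx.


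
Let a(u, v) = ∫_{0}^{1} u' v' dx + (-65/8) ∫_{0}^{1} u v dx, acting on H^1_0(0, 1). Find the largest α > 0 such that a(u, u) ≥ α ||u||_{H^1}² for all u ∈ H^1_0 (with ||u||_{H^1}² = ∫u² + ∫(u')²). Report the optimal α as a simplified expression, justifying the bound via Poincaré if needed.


α = (-65/8 + π^2)/(1 + π^2)

Coercivity of a(·,·) on H^1_0(0, 1) means a(u, u) ≥ α ||u||_{H^1}² for every u ∈ H^1_0.
The interval has length L = 1, and Poincaré/coercivity depend only on L. Here a(u, u) = ∫(u')² + (-65/8)·∫u².
Here c = -65/8 < 0 with |c| < (π/L)² = π^2, so coercivity still holds. The condition a(u,u) ≥ α||u||_{H^1}² reads (1−α)∫(u')² ≥ (α−c)∫u². Any admissible α is ≤ 1 (rapidly oscillating u have ∫u²/∫(u')² → 0), and α = 1 would force 0 ≥ (1−c)∫u², impossible since c < 1; so 1−α > 0. By the sharp Poincaré inequality on H^1_0 of an interval of length L, ∫(u')² ≥ (π/L)²∫u² with equality for the first sine mode sin(π(x−x₀)/L) (x₀ the left endpoint), so the inequality holds for all u iff (1−α)(π/L)² ≥ α − c, i.e. α ≤ ((π/L)² + c)/((π/L)² + 1) = (1 + c(L/π)²)/(1 + (L/π)²). (Direct route, valid since c ≤ 0: Poincaré gives c∫u² ≥ c(L/π)²∫(u')², so a(u,u) ≥ (1 + c(L/π)²)∫(u')², while ||u||_{H^1}² ≤ (1 + (L/π)²)∫(u')²; dividing yields the same α.) With (π/L)² = π^2 and c = -65/8, the largest admissible constant is α = ((π/L)² + c)/((π/L)² + 1).
Simplifying, α = (-65/8 + π^2)/(1 + π^2).


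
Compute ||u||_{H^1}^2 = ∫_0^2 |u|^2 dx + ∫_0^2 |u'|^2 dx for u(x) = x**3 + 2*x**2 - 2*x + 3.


||u||_{H^1}^2 = 8046/35

The H^1 norm (squared) on an interval (0, L) is
  ||u||_{H^1}^2 = ∫_0^L u(x)^2 dx + ∫_0^L u'(x)^2 dx.
Compute u'(x) = 3*x**2 + 4*x - 2.
Then u(x)^2 = x**6 + 4*x**5 - 2*x**3 + 16*x**2 - 12*x + 9 and u'(x)^2 = 9*x**4 + 24*x**3 + 4*x**2 - 16*x + 4.
Integrate each monomial from 0 to 2 using ∫_0^2 c·x^n dx = c·2^(n+1)/(n+1):
  ∫_0^2 u(x)^2 dx = ∫_0^2 (x^6 + 4*x^5 - 2*x^3 + 16*x^2 - 12*x + 9) dx. Term by term:
    ∫_0^2 x^6 dx = 128/7;  ∫_0^2 4*x^5 dx = 128/3;  ∫_0^2 -2*x^3 dx = -8;
    ∫_0^2 16*x^2 dx = 128/3;  ∫_0^2 -12*x dx = -24;  ∫_0^2 9 dx = 18.
  Sum: 128/7 + 128/3 − 8 + 128/3 − 24 + 18 = 1882/21.
  ∫_0^2 u'(x)^2 dx = ∫_0^2 (9*x^4 + 24*x^3 + 4*x^2 - 16*x + 4) dx. Term by term:
    ∫_0^2 9*x^4 dx = 288/5;  ∫_0^2 24*x^3 dx = 96;  ∫_0^2 4*x^2 dx = 32/3;
    ∫_0^2 -16*x dx = -32;  ∫_0^2 4 dx = 8.
  Sum: 288/5 + 96 + 32/3 − 32 + 8 = 2104/15.
Adding: ||u||_{H^1}^2 = 1882/21 + 2104/15 = 8046/35.


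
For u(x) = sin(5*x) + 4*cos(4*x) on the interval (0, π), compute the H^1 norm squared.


||u||_{H^1(0,π)}^2 = 1360/9 + 149*π

u'(x) = -16*sin(4*x) + 5*cos(5*x).
Expand u² and (u')² and integrate term by term on (0, π), using: for integers n ≥ 1, ∫_0^π sin²(nx) dx = ∫_0^π cos²(nx) dx = π/2; for n ≠ n', ∫_0^π sin(nx)sin(n'x) dx = ∫_0^π cos(nx)cos(n'x) dx = 0; and by product-to-sum, ∫_0^π sin(nx)cos(n'x) dx = ½∫_0^π [sin((n+n')x) + sin((n−n')x)] dx, which is 0 when n+n' is even and 2n/(n²−n'²) when n+n' is odd (it need not vanish on (0, π)).
  u² squared terms: (4)²·∫cos(4x)² dx = 16·π/2 = 8*π;  (1)²·∫sin(5x)² dx = 1·π/2 = π/2.
  u² cross terms: 2·(4)·(1)·∫cos(4x)·sin(5x) dx = 8·(10/9) = 80/9.
  So ∫_0^π u² dx = 8*π + π/2 + 80/9 = 80/9 + 17*π/2.
  (u')² squared terms: (-16)²·∫sin(4x)² dx = 256·π/2 = 128*π;  (5)²·∫cos(5x)² dx = 25·π/2 = 25*π/2.
  (u')² cross terms: 2·(-16)·(5)·∫sin(4x)·cos(5x) dx = -160·(-8/9) = 1280/9.
  So ∫_0^π (u')² dx = 128*π + 25*π/2 + 1280/9 = 1280/9 + 281*π/2.
||u||_{H^1}^2 = (80/9 + 17*π/2) + (1280/9 + 281*π/2) = 1360/9 + 149*π.


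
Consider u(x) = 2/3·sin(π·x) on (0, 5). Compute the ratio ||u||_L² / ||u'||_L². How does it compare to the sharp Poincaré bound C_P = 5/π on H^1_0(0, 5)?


||u||_L² / ||u'||_L² = 1/π < C_P = 5/π.

u(x) = 2/3·sin(π·x), so u'(x) = 2*π*cos(π*x)/3.
Writing u(x) = A·sin(kπx/L) with A = 2/3 and k = 5, use ∫_0^L sin²(kπx/L) dx = L/2 and ∫_0^L cos²(kπx/L) dx = L/2.
u² = 4/9·sin²(π·x) and (u')² = 4*π^2/9·cos²(π·x), and each of sin², cos² integrates to L/2 = 5/2 over (0, 5).
∫_0^5 u² dx = 10/9, so ||u||_L² = sqrt(10)/3.
∫_0^5 (u')² dx = 10*π^2/9, so ||u'||_L² = sqrt(10)*π/3.
Ratio ||u||_L² / ||u'||_L² = 1/π.
Sharp Poincaré constant on H^1_0(0, 5) is C_P = L/π = 5/π, achieved by sin(π/5·x).
This is the k = 5 harmonic; the ratio L/(kπ) is strictly less than C_P = L/π, consistent with the sharp inequality ||u||_L² ≤ C_P ||u'||_L².


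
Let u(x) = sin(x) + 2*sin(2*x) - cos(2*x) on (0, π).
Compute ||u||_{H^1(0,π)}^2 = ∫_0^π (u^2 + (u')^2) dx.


||u||_{H^1(0,π)}^2 = 20/3 + 27*π/2

u'(x) = 2*sin(2*x) + cos(x) + 4*cos(2*x).
Expand u² and (u')² and integrate term by term on (0, π), using: for integers n ≥ 1, ∫_0^π sin²(nx) dx = ∫_0^π cos²(nx) dx = π/2; for n ≠ n', ∫_0^π sin(nx)sin(n'x) dx = ∫_0^π cos(nx)cos(n'x) dx = 0; and by product-to-sum, ∫_0^π sin(nx)cos(n'x) dx = ½∫_0^π [sin((n+n')x) + sin((n−n')x)] dx, which is 0 when n+n' is even and 2n/(n²−n'²) when n+n' is odd (it need not vanish on (0, π)).
  u² squared terms: (-1)²·∫cos(2x)² dx = 1·π/2 = π/2;  (2)²·∫sin(2x)² dx = 4·π/2 = 2*π;  (1)²·∫sin(x)² dx = 1·π/2 = π/2.
  u² cross terms: 2·(-1)·(2)·∫cos(2x)·sin(2x) dx = -4·(0) = 0;  2·(-1)·(1)·∫cos(2x)·sin(x) dx = -2·(-2/3) = 4/3;  2·(2)·(1)·∫sin(2x)·sin(x) dx = 4·(0) = 0.
  So ∫_0^π u² dx = π/2 + 2*π + π/2 + 0 + 4/3 + 0 = 4/3 + 3*π.
  (u')² squared terms: (2)²·∫sin(2x)² dx = 4·π/2 = 2*π;  (4)²·∫cos(2x)² dx = 16·π/2 = 8*π;  (1)²·∫cos(x)² dx = 1·π/2 = π/2.
  (u')² cross terms: 2·(2)·(4)·∫sin(2x)·cos(2x) dx = 16·(0) = 0;  2·(2)·(1)·∫sin(2x)·cos(x) dx = 4·(4/3) = 16/3;  2·(4)·(1)·∫cos(2x)·cos(x) dx = 8·(0) = 0.
  So ∫_0^π (u')² dx = 2*π + 8*π + π/2 + 0 + 16/3 + 0 = 16/3 + 21*π/2.
||u||_{H^1}^2 = (4/3 + 3*π) + (16/3 + 21*π/2) = 20/3 + 27*π/2.


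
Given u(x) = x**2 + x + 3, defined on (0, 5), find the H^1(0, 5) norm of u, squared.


||u||_{H^1}^2 = 9425/6

The H^1 norm (squared) on an interval (0, L) is
  ||u||_{H^1}^2 = ∫_0^L u(x)^2 dx + ∫_0^L u'(x)^2 dx.
Compute u'(x) = 2*x + 1.
Then u(x)^2 = x**4 + 2*x**3 + 7*x**2 + 6*x + 9 and u'(x)^2 = 4*x**2 + 4*x + 1.
Integrate each monomial from 0 to 5 using ∫_0^5 c·x^n dx = c·5^(n+1)/(n+1):
  ∫_0^5 u(x)^2 dx = ∫_0^5 (x^4 + 2*x^3 + 7*x^2 + 6*x + 9) dx. Term by term:
    ∫_0^5 x^4 dx = 625;  ∫_0^5 2*x^3 dx = 625/2;  ∫_0^5 7*x^2 dx = 875/3;
    ∫_0^5 6*x dx = 75;  ∫_0^5 9 dx = 45.
  Sum: 625 + 625/2 + 875/3 + 75 + 45 = 8095/6.
  ∫_0^5 u'(x)^2 dx = ∫_0^5 (4*x^2 + 4*x + 1) dx. Term by term:
    ∫_0^5 4*x^2 dx = 500/3;  ∫_0^5 4*x dx = 50;  ∫_0^5 1 dx = 5.
  Sum: 500/3 + 50 + 5 = 665/3.
Adding: ||u||_{H^1}^2 = 8095/6 + 665/3 = 9425/6.


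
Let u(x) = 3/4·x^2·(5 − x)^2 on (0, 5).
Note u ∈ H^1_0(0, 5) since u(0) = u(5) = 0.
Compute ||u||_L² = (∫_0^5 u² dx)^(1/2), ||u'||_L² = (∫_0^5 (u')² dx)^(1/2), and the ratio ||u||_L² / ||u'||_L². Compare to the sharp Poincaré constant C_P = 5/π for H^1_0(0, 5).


||u||_L² / ||u'||_L² = 5*sqrt(3)/6 < C_P = 5/π.

u(x) = 3/4·x^2·(5 − x)^2, so u'(x) = 3*x*(x - 5)*(2*x - 5)/2.
u(x) = 3/4·x^2·(5 − x)^2 vanishes at x = 0 and x = 5, so u ∈ H^1_0(0, 5). Differentiate via the product rule and integrate the resulting polynomials term by term.
  ∫_0^5 u² dx = ∫_0^5 (9*x^8/16 - 45*x^7/4 + 675*x^6/8 - 1125*x^5/4 + 5625*x^4/16) dx. Term by term:
    ∫_0^5 9*x^8/16 dx = 1953125/16;  ∫_0^5 -45*x^7/4 dx = -17578125/32;  ∫_0^5 675*x^6/8 dx = 52734375/56;
    ∫_0^5 -1125*x^5/4 dx = -5859375/8;  ∫_0^5 5625*x^4/16 dx = 3515625/16.
  Sum: 1953125/16 − 17578125/32 + 52734375/56 − 5859375/8 + 3515625/16 = 390625/224.
  ∫_0^5 (u')² dx = ∫_0^5 (9*x^6 - 135*x^5 + 2925*x^4/4 - 3375*x^3/2 + 5625*x^2/4) dx. Term by term:
    ∫_0^5 9*x^6 dx = 703125/7;  ∫_0^5 -135*x^5 dx = -703125/2;  ∫_0^5 2925*x^4/4 dx = 1828125/4;
    ∫_0^5 -3375*x^3/2 dx = -2109375/8;  ∫_0^5 5625*x^2/4 dx = 234375/4.
  Sum: 703125/7 − 703125/2 + 1828125/4 − 2109375/8 + 234375/4 = 46875/56.
∫_0^5 u² dx = 390625/224, so ||u||_L² = 625*sqrt(14)/56.
∫_0^5 (u')² dx = 46875/56, so ||u'||_L² = 125*sqrt(42)/28.
Ratio ||u||_L² / ||u'||_L² = 5*sqrt(3)/6.
Sharp Poincaré constant on H^1_0(0, 5) is C_P = L/π = 5/π, achieved by sin(π/5·x).
A polynomial bump cannot attain the sharp Poincaré constant (only the first sine eigenfunction does), so the ratio is strictly less than C_P, consistent with ||u||_L² ≤ C_P ||u'||_L².


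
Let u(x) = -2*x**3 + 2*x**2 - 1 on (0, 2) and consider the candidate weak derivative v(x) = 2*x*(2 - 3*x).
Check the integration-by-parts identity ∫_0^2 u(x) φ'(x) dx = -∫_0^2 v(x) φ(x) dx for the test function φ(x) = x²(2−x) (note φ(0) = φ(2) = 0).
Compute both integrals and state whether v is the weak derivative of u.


LHS = 32/5, RHS = 32/5. Yes, v = u' weakly.

u(x) = -2*x**3 + 2*x**2 - 1, classical derivative u'(x) = -6*x**2 + 4*x.
φ(x) = x²(2−x), so φ'(x) = x*(4 - 3*x).
Note φ(0) = φ(2) = 0, so the boundary term u·φ vanishes.
LHS = ∫_0^2 u(x) φ'(x) dx = ∫_0^2 (6*x^5 - 14*x^4 + 8*x^3 + 3*x^2 - 4*x) dx. Term by term:
  ∫_0^2 6*x^5 dx = 64;  ∫_0^2 -14*x^4 dx = -448/5;  ∫_0^2 8*x^3 dx = 32;
  ∫_0^2 3*x^2 dx = 8;  ∫_0^2 -4*x dx = -8.
Sum: 64 − 448/5 + 32 + 8 − 8 = 32/5.
So LHS = 32/5.
∫_0^2 v(x) φ(x) dx = ∫_0^2 (6*x^5 - 16*x^4 + 8*x^3) dx. Term by term:
  ∫_0^2 6*x^5 dx = 64;  ∫_0^2 -16*x^4 dx = -512/5;  ∫_0^2 8*x^3 dx = 32.
Sum: 64 − 512/5 + 32 = -32/5.
So RHS = -∫_0^2 v(x) φ(x) dx = 32/5.
LHS = RHS, so the identity holds for this test φ.
Moreover u is smooth here and v(x) = u'(x) = -6*x**2 + 4*x pointwise, so the identity holds for every test function. Hence v is the weak derivative of u.


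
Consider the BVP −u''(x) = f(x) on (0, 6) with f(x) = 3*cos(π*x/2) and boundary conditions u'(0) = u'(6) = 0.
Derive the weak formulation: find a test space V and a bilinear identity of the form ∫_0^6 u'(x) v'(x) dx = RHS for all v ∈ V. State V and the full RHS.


V = H^1(0, 6) (no boundary constraint on v; u is determined up to an additive constant); weak form: ∫_0^6 u'v' dx = ∫_0^6 (3*cos(π*x/2)) v dx for all v ∈ V.

Multiply both sides by a test function v and integrate from 0 to 6:
  ∫_0^6 −u''(x) v(x) dx = ∫_0^6 f(x) v(x) dx.
Integrate the LHS by parts once:
  ∫_0^6 −u'' v dx = −[u'(x) v(x)]_0^6 + ∫_0^6 u'(x) v'(x) dx.
Thus ∫_0^6 u'(x) v'(x) dx = ∫_0^6 f(x) v(x) dx + [u'(x) v(x)]_0^6.
Choose V so that boundary terms are either known or forced to vanish.
u has homogeneous Neumann: u'(0) = u'(6) = 0. So [u' v]_0^6 = 0·v(6) − 0·v(0) = 0 for any v; take V = H^1(0, 6).
Weak formulation: find u (satisfying any essential BC) such that ∫_0^6 u'(x) v'(x) dx = ∫_0^6 f v dx for all v ∈ V (homogeneous Neumann, so boundary terms vanish).
Substituting f(x) = 3*cos(π*x/2), the right-hand side is ∫_0^6 (3*cos(π*x/2)) v dx.
Compatibility check (pure Neumann): taking v ≡ 1 ∈ V gives 0 = ∫_0^6 f dx + (0) − (0), i.e. ∫_0^6 f dx must equal u'(0) − u'(6) = 0. Indeed ∫_0^6 (3*cos(π*x/2)) dx = 0, so the data are compatible. The solution is then unique only up to an additive constant (fix it e.g. by requiring ∫_0^6 u dx = 0).


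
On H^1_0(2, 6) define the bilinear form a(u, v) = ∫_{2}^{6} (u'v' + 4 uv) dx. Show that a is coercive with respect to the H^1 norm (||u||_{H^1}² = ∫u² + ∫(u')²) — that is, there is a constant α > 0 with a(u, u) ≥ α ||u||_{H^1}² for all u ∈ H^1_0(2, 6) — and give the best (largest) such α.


α = 1

Coercivity of a(·,·) on H^1_0(2, 6) means a(u, u) ≥ α ||u||_{H^1}² for every u ∈ H^1_0.
The interval has length L = 4, and Poincaré/coercivity depend only on L. Here a(u, u) = ∫(u')² + (4)·∫u².
Here c = 4 ≥ 1, so a(u,u) = ∫(u')² + c∫u² ≥ ∫(u')² + ∫u² = ||u||_{H^1}², i.e. α = 1 works. No larger α is possible: a(u,u) ≥ α||u||_{H^1}² means (1−α)∫(u')² ≥ (α−c)∫u², and for the modes u_n = sin(nπ(x−x₀)/L) (x₀ the left endpoint) one has ∫u_n²/∫(u_n')² = (L/(nπ))² → 0, so a(u_n,u_n)/||u_n||_{H^1}² → 1. Hence the optimal constant is α = 1.
Therefore α = 1.


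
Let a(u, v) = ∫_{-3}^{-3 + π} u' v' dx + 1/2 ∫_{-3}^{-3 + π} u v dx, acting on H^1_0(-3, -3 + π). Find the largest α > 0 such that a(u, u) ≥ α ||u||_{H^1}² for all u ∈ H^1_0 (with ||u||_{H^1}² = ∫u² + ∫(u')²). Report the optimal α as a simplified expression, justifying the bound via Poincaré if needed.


α = 3/4

Coercivity of a(·,·) on H^1_0(-3, -3 + π) means a(u, u) ≥ α ||u||_{H^1}² for every u ∈ H^1_0.
The interval has length L = π, and Poincaré/coercivity depend only on L. Here a(u, u) = ∫(u')² + (1/2)·∫u².
Here 0 < c = 1/2 < 1. The condition a(u,u) ≥ α||u||_{H^1}² reads (1−α)∫(u')² ≥ (α−c)∫u². Any admissible α is ≤ 1 (rapidly oscillating u have ∫u²/∫(u')² → 0), and α = 1 would force 0 ≥ (1−c)∫u², impossible since c < 1; so 1−α > 0. By the sharp Poincaré inequality on H^1_0 of an interval of length L, ∫(u')² ≥ (π/L)²∫u² with equality for the first sine mode sin(π(x−x₀)/L) (x₀ the left endpoint), so the inequality holds for all u iff (1−α)(π/L)² ≥ α − c, i.e. α ≤ ((π/L)² + c)/((π/L)² + 1) = (1 + c(L/π)²)/(1 + (L/π)²). With (π/L)² = 1 and c = 1/2, the largest admissible constant is α = ((π/L)² + c)/((π/L)² + 1).
Simplifying, α = 3/4.


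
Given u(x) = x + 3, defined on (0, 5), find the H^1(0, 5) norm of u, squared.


||u||_{H^1}^2 = 500/3

The H^1 norm (squared) on an interval (0, L) is
  ||u||_{H^1}^2 = ∫_0^L u(x)^2 dx + ∫_0^L u'(x)^2 dx.
Compute u'(x) = 1.
Then u(x)^2 = x**2 + 6*x + 9 and u'(x)^2 = 1.
Integrate each monomial from 0 to 5 using ∫_0^5 c·x^n dx = c·5^(n+1)/(n+1):
  ∫_0^5 u(x)^2 dx = ∫_0^5 (x^2 + 6*x + 9) dx. Term by term:
    ∫_0^5 x^2 dx = 125/3;  ∫_0^5 6*x dx = 75;  ∫_0^5 9 dx = 45.
  Sum: 125/3 + 75 + 45 = 485/3.
  ∫_0^5 u'(x)^2 dx = ∫_0^5 (1) dx. Term by term:
    ∫_0^5 1 dx = 5.
Adding: ||u||_{H^1}^2 = 485/3 + 5 = 500/3.


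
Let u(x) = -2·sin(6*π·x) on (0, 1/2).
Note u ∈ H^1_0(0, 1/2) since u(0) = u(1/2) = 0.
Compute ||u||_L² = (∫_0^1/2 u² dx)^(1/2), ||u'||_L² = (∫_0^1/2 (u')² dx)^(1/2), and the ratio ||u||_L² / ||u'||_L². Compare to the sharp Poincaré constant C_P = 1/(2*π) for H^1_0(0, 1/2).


||u||_L² / ||u'||_L² = 1/(6*π) < C_P = 1/(2*π).

u(x) = -2·sin(6*π·x), so u'(x) = -12*π*cos(6*π*x).
Writing u(x) = A·sin(kπx/L) with A = -2 and k = 3, use ∫_0^L sin²(kπx/L) dx = L/2 and ∫_0^L cos²(kπx/L) dx = L/2.
u² = 4·sin²(6*π·x) and (u')² = 144*π^2·cos²(6*π·x), and each of sin², cos² integrates to L/2 = 1/4 over (0, 1/2).
∫_0^1/2 u² dx = 1, so ||u||_L² = 1.
∫_0^1/2 (u')² dx = 36*π^2, so ||u'||_L² = 6*π.
Ratio ||u||_L² / ||u'||_L² = 1/(6*π).
Sharp Poincaré constant on H^1_0(0, 1/2) is C_P = L/π = 1/(2*π), achieved by sin(2*π·x).
This is the k = 3 harmonic; the ratio L/(kπ) is strictly less than C_P = L/π, consistent with the sharp inequality ||u||_L² ≤ C_P ||u'||_L².


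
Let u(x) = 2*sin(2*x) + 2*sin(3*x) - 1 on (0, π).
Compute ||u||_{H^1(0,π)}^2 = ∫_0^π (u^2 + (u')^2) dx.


||u||_{H^1(0,π)}^2 = -8/3 + 31*π

u'(x) = 4*cos(2*x) + 6*cos(3*x).
Expand u² and (u')² and integrate term by term on (0, π), using: for integers n ≥ 1, ∫_0^π sin²(nx) dx = ∫_0^π cos²(nx) dx = π/2; for n ≠ n', ∫_0^π sin(nx)sin(n'x) dx = ∫_0^π cos(nx)cos(n'x) dx = 0; and by product-to-sum, ∫_0^π sin(nx)cos(n'x) dx = ½∫_0^π [sin((n+n')x) + sin((n−n')x)] dx, which is 0 when n+n' is even and 2n/(n²−n'²) when n+n' is odd (it need not vanish on (0, π)). For the constant mode: ∫_0^π 1 dx = π, ∫_0^π cos(nx) dx = 0, ∫_0^π sin(nx) dx = (1−(−1)^n)/n.
  u² squared terms: (-1)²·∫1 dx = 1·π = π;  (2)²·∫sin(2x)² dx = 4·π/2 = 2*π;  (2)²·∫sin(3x)² dx = 4·π/2 = 2*π.
  u² cross terms: 2·(-1)·(2)·∫1·sin(2x) dx = -4·(0) = 0;  2·(-1)·(2)·∫1·sin(3x) dx = -4·(2/3) = -8/3;  2·(2)·(2)·∫sin(2x)·sin(3x) dx = 8·(0) = 0.
  So ∫_0^π u² dx = π + 2*π + 2*π + 0 − 8/3 + 0 = -8/3 + 5*π.
  (u')² squared terms: (4)²·∫cos(2x)² dx = 16·π/2 = 8*π;  (6)²·∫cos(3x)² dx = 36·π/2 = 18*π.
  (u')² cross terms: 2·(4)·(6)·∫cos(2x)·cos(3x) dx = 48·(0) = 0.
  So ∫_0^π (u')² dx = 8*π + 18*π + 0 = 26*π.
||u||_{H^1}^2 = (-8/3 + 5*π) + (26*π) = -8/3 + 31*π.


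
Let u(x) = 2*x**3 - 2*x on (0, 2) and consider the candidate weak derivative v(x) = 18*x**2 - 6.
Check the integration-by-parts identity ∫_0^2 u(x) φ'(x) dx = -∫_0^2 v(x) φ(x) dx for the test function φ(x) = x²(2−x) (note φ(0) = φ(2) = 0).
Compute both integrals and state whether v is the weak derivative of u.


LHS = -152/15, RHS = -152/5. No, v is not the weak derivative of u.

u(x) = 2*x**3 - 2*x, classical derivative u'(x) = 6*x**2 - 2.
φ(x) = x²(2−x), so φ'(x) = x*(4 - 3*x).
Note φ(0) = φ(2) = 0, so the boundary term u·φ vanishes.
LHS = ∫_0^2 u(x) φ'(x) dx = ∫_0^2 (-6*x^5 + 8*x^4 + 6*x^3 - 8*x^2) dx. Term by term:
  ∫_0^2 -6*x^5 dx = -64;  ∫_0^2 8*x^4 dx = 256/5;  ∫_0^2 6*x^3 dx = 24;
  ∫_0^2 -8*x^2 dx = -64/3.
Sum: -64 + 256/5 + 24 − 64/3 = -152/15.
So LHS = -152/15.
∫_0^2 v(x) φ(x) dx = ∫_0^2 (-18*x^5 + 36*x^4 + 6*x^3 - 12*x^2) dx. Term by term:
  ∫_0^2 -18*x^5 dx = -192;  ∫_0^2 36*x^4 dx = 1152/5;  ∫_0^2 6*x^3 dx = 24;
  ∫_0^2 -12*x^2 dx = -32.
Sum: -192 + 1152/5 + 24 − 32 = 152/5.
So RHS = -∫_0^2 v(x) φ(x) dx = -152/5.
LHS − RHS = 304/15 ≠ 0, so the identity fails.
(For a valid weak derivative the identity must hold for EVERY test function, in particular this one. The failure shows v is NOT the weak derivative of u.)
Correct weak derivative would be u'(x) = 6*x**2 - 2.
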